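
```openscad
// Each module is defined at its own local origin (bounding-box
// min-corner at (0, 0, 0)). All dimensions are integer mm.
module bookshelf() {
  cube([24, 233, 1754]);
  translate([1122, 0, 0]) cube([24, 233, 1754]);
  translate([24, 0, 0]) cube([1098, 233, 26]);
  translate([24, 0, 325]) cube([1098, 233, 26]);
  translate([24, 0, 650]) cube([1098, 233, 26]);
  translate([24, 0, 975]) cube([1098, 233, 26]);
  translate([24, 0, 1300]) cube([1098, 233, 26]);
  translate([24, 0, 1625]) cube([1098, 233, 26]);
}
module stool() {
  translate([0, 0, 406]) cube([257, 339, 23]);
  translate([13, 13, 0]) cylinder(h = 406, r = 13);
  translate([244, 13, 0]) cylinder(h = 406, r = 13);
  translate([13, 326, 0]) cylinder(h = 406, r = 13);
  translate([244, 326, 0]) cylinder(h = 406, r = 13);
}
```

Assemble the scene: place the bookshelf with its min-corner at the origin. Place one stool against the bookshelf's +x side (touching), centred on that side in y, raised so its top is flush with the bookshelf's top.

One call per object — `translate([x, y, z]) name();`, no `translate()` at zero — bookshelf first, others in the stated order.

bookshelf();
translate([1146, -53, 1325]) stool();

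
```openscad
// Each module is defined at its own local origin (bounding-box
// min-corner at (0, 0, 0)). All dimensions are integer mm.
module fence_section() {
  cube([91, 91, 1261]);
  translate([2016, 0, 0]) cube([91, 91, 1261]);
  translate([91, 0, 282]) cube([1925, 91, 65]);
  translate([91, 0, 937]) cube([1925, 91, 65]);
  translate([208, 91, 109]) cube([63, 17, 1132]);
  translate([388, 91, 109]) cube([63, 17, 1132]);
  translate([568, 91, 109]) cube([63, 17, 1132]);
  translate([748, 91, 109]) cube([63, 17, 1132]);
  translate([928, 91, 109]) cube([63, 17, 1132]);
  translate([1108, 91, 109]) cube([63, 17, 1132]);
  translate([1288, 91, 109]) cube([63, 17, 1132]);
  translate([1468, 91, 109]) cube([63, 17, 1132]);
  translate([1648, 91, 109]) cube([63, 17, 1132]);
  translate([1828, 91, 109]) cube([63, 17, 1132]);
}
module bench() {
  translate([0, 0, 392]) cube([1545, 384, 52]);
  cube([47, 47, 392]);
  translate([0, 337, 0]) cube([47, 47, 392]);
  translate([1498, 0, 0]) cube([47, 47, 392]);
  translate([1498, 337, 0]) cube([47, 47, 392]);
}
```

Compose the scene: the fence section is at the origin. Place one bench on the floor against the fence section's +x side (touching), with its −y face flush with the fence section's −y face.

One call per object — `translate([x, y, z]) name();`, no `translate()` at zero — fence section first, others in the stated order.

fence_section();
translate([2107, 0, 0]) bench();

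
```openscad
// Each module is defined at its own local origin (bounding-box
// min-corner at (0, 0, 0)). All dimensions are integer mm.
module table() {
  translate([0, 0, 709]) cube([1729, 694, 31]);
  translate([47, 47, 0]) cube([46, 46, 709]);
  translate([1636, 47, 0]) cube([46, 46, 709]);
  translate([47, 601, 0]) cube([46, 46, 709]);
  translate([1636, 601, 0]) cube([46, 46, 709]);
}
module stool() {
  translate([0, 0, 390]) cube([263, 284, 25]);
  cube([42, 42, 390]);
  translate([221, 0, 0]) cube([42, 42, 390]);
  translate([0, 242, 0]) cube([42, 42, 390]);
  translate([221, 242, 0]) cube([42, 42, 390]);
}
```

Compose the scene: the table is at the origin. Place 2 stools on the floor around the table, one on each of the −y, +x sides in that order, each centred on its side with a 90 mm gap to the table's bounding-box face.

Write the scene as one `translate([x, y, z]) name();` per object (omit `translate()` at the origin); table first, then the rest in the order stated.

table();
translate([733, -374, 0]) stool();
translate([1819, 205, 0]) stool();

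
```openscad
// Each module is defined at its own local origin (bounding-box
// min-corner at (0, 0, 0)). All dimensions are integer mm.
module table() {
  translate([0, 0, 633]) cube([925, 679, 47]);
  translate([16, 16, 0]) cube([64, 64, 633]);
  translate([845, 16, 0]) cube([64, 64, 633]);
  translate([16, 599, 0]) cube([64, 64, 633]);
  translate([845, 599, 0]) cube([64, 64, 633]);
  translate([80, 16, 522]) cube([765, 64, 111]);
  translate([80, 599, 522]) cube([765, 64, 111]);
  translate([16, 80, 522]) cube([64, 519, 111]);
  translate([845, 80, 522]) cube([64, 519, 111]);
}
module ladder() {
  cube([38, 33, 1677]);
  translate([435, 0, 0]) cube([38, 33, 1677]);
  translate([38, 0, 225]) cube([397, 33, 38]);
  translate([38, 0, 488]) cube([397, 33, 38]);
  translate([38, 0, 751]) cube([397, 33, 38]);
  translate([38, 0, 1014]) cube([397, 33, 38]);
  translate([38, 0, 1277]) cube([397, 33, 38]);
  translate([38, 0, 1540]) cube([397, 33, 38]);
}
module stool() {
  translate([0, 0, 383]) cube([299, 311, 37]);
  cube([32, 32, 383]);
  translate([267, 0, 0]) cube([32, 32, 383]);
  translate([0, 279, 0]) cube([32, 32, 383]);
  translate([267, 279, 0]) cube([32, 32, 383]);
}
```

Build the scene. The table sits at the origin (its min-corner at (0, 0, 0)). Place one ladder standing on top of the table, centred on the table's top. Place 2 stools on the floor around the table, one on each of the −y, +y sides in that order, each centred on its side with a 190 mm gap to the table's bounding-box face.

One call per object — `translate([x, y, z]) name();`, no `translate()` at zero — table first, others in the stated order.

table();
translate([226, 323, 680]) ladder();
translate([313, -501, 0]) stool();
translate([313, 869, 0]) stool();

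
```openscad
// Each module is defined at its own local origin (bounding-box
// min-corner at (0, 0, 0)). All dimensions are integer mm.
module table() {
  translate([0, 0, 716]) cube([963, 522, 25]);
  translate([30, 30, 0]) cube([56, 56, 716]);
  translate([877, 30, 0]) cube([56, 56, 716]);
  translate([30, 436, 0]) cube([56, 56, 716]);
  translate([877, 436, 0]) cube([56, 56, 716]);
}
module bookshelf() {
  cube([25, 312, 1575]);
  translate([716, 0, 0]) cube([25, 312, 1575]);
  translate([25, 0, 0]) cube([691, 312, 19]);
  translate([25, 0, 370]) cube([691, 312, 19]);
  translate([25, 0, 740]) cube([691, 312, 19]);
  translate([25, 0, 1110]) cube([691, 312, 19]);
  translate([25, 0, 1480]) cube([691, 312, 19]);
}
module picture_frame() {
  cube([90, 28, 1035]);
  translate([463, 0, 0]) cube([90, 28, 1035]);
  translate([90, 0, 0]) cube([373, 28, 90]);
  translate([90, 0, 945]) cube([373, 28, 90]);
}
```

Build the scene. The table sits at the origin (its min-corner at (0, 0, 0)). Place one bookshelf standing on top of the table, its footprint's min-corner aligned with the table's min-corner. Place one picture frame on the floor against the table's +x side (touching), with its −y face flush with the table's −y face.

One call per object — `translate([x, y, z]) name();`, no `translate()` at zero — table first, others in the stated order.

table();
translate([0, 0, 741]) bookshelf();
translate([963, 0, 0]) picture_frame();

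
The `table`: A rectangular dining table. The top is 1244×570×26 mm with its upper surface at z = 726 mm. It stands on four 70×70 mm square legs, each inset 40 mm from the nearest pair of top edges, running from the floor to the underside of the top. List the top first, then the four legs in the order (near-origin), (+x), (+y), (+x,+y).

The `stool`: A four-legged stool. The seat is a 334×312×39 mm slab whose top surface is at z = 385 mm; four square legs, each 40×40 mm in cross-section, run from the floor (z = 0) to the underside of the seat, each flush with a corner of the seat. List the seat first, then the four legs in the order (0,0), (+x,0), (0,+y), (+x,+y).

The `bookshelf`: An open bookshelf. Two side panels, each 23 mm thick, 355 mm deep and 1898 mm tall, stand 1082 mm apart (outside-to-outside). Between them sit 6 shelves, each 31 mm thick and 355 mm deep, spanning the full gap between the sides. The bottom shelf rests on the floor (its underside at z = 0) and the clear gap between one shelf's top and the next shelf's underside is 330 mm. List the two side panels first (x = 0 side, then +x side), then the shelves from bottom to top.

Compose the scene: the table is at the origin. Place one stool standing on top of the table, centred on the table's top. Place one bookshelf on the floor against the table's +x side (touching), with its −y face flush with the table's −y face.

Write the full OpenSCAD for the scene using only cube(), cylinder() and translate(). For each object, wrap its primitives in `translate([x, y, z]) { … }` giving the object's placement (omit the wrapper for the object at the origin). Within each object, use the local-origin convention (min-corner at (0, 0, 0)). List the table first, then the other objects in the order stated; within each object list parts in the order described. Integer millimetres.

translate([0, 0, 700]) cube([1244, 570, 26]);
translate([40, 40, 0]) cube([70, 70, 700]);
translate([1134, 40, 0]) cube([70, 70, 700]);
translate([40, 460, 0]) cube([70, 70, 700]);
translate([1134, 460, 0]) cube([70, 70, 700]);
translate([455, 129, 726]) {
  translate([0, 0, 346]) cube([334, 312, 39]);
  cube([40, 40, 346]);
  translate([294, 0, 0]) cube([40, 40, 346]);
  translate([0, 272, 0]) cube([40, 40, 346]);
  translate([294, 272, 0]) cube([40, 40, 346]);
}
translate([1244, 0, 0]) {
  cube([23, 355, 1898]);
  translate([1059, 0, 0]) cube([23, 355, 1898]);
  translate([23, 0, 0]) cube([1036, 355, 31]);
  translate([23, 0, 361]) cube([1036, 355, 31]);
  translate([23, 0, 722]) cube([1036, 355, 31]);
  translate([23, 0, 1083]) cube([1036, 355, 31]);
  translate([23, 0, 1444]) cube([1036, 355, 31]);
  translate([23, 0, 1805]) cube([1036, 355, 31]);
}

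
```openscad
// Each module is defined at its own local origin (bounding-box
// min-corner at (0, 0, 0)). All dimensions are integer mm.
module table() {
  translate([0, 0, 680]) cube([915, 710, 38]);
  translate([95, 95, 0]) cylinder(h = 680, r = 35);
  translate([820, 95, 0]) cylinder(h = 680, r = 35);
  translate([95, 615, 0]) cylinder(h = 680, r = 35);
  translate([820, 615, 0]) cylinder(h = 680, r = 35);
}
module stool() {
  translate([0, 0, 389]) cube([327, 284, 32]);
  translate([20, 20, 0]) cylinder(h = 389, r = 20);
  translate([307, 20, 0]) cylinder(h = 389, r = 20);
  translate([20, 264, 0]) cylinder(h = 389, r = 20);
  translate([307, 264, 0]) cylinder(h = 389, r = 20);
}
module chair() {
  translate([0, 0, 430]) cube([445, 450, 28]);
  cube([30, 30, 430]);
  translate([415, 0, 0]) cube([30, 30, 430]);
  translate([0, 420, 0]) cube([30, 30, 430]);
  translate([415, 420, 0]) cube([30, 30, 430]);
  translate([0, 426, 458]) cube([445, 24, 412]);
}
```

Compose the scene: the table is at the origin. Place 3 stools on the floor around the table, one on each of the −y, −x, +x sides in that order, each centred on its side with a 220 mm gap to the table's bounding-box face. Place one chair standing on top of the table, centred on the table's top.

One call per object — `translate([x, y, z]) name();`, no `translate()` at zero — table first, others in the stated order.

table();
translate([294, -504, 0]) stool();
translate([-547, 213, 0]) stool();
translate([1135, 213, 0]) stool();
translate([235, 130, 718]) chair();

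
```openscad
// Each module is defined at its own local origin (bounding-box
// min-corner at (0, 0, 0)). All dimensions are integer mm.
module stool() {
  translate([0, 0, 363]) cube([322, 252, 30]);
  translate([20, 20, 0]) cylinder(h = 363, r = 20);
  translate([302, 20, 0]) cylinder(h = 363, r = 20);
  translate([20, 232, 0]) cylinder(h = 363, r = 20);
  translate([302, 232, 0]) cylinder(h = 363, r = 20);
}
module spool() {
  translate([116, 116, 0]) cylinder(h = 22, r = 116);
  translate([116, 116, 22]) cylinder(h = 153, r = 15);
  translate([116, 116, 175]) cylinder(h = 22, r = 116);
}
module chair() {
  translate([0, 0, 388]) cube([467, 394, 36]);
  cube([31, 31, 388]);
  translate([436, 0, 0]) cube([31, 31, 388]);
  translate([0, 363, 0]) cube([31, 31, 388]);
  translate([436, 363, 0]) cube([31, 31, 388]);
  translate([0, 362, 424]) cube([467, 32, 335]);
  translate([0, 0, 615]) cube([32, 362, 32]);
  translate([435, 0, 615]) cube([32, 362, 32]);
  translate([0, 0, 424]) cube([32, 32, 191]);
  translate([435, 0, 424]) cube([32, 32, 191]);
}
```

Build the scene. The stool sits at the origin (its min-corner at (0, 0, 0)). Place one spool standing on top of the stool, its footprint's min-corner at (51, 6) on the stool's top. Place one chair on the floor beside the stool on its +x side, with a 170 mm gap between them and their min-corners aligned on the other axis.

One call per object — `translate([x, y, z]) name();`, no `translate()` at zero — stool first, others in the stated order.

stool();
translate([51, 6, 393]) spool();
translate([492, 0, 0]) chair();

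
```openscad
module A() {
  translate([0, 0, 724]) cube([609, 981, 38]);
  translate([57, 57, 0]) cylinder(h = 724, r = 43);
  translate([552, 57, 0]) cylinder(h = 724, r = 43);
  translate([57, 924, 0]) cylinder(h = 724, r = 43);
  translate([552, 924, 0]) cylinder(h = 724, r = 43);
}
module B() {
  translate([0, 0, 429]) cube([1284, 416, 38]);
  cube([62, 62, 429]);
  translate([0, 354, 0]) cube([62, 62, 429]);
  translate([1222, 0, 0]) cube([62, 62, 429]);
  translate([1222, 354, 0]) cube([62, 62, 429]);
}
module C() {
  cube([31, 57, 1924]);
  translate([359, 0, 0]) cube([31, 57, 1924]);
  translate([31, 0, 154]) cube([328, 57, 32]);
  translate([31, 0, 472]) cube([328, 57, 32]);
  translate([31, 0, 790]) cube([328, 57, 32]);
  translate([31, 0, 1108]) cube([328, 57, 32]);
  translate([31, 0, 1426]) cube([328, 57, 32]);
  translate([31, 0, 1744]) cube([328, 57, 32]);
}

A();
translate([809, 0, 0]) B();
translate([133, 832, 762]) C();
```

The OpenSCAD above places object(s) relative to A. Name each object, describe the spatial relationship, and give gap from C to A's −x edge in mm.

The ladder's min-x is at 133; the table's min-x is 0; gap = 133 mm.

A is a table. B is a bench. C is a ladder. The bench is on the floor beside the table on its +x side. The ladder is on top of the table. The gap from the ladder to the table's −x edge is 133 mm.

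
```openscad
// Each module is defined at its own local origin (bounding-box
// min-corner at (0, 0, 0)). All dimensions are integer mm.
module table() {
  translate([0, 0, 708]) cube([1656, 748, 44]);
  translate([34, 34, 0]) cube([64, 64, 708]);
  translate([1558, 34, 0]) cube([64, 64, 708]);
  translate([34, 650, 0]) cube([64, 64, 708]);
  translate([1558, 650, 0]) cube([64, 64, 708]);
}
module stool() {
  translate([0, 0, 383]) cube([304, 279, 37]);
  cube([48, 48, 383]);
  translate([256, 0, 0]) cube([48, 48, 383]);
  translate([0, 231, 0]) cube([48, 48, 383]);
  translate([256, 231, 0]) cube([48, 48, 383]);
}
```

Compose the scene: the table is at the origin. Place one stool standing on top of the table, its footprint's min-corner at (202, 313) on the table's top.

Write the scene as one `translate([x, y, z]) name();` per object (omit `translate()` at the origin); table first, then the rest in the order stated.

table();
translate([202, 313, 752]) stool();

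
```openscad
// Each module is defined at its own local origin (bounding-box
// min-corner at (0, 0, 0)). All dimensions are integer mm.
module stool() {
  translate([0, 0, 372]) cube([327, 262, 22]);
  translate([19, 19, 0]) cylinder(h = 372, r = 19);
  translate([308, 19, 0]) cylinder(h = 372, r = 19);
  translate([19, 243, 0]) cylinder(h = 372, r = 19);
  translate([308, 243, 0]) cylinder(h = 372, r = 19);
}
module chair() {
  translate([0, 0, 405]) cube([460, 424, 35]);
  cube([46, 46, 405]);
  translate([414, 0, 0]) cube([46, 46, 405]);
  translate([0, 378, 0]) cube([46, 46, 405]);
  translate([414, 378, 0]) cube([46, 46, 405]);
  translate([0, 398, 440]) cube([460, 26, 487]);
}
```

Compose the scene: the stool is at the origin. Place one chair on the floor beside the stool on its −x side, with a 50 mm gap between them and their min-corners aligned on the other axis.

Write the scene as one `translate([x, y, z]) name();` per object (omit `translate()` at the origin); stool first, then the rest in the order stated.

stool();
translate([-510, 0, 0]) chair();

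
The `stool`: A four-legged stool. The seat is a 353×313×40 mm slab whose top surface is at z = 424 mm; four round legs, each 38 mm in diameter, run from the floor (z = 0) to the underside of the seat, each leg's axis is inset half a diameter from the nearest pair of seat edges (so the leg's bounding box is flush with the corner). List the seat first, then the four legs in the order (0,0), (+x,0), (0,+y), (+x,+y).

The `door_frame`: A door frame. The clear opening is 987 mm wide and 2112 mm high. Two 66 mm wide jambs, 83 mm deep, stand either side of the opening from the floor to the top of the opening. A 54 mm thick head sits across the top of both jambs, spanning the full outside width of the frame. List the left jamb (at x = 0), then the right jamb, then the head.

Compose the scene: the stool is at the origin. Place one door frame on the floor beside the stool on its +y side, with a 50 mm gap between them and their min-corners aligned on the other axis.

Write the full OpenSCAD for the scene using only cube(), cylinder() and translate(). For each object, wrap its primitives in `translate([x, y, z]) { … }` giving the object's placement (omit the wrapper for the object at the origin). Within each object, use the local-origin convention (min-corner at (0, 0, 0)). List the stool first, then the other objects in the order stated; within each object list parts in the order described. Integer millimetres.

translate([0, 0, 384]) cube([353, 313, 40]);
translate([19, 19, 0]) cylinder(h = 384, r = 19);
translate([334, 19, 0]) cylinder(h = 384, r = 19);
translate([19, 294, 0]) cylinder(h = 384, r = 19);
translate([334, 294, 0]) cylinder(h = 384, r = 19);
translate([0, 363, 0]) {
  cube([66, 83, 2112]);
  translate([1053, 0, 0]) cube([66, 83, 2112]);
  translate([0, 0, 2112]) cube([1119, 83, 54]);
}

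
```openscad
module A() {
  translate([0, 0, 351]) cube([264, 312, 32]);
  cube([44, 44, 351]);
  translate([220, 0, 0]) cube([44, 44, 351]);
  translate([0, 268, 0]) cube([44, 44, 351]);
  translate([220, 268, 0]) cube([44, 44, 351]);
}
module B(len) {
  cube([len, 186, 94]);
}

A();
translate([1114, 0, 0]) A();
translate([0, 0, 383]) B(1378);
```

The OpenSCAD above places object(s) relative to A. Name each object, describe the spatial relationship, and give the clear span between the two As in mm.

A is a stool. B is a beam. A beam spans the tops of two stools. The clear span between the two stools is 850 mm.

Second stool starts at x = 1114; first ends at x = 264; clear span = 1114 − 264 = 850 mm.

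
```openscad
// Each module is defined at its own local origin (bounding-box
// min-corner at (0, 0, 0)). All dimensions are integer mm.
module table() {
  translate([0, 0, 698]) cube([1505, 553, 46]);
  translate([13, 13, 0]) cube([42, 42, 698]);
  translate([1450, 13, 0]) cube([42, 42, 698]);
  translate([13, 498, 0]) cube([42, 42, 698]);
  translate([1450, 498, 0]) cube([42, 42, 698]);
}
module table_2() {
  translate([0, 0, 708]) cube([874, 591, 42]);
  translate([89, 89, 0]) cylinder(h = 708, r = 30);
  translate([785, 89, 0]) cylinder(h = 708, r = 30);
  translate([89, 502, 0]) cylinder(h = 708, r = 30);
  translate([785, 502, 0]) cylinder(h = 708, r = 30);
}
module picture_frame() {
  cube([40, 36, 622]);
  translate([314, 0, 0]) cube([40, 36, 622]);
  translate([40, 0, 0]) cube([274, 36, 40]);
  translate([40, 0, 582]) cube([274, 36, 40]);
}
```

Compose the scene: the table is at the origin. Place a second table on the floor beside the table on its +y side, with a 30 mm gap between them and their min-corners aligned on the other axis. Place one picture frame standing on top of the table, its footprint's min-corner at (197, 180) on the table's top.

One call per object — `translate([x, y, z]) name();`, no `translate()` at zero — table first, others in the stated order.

table();
translate([0, 583, 0]) table_2();
translate([197, 180, 744]) picture_frame();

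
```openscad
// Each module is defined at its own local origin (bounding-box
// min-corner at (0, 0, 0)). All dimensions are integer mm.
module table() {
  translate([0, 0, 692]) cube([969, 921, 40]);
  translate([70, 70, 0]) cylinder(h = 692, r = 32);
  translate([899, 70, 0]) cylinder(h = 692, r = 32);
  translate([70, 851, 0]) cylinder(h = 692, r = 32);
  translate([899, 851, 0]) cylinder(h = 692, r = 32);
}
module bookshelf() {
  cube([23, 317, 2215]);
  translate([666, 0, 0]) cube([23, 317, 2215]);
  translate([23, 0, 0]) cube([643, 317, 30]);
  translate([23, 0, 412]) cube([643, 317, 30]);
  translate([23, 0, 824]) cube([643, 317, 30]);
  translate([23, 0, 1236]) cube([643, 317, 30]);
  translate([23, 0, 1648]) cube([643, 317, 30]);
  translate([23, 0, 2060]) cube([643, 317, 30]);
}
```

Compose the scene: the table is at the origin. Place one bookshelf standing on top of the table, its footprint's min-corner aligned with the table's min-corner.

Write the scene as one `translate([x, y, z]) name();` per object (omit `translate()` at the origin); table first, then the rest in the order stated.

table();
translate([0, 0, 732]) bookshelf();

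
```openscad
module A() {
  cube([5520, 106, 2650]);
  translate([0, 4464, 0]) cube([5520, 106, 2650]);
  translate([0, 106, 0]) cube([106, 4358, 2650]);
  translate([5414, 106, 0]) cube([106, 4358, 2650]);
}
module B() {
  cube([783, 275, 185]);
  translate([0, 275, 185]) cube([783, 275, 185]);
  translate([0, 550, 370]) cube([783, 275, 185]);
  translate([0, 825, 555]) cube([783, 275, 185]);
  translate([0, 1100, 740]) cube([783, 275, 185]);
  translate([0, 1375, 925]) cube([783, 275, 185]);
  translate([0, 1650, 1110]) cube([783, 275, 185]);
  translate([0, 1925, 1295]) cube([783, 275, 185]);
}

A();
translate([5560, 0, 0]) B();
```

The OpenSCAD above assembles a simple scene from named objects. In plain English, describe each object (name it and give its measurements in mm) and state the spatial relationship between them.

A is a box-shaped house frame (walls only): outside footprint 5520×4570 mm, wall height 2650 mm, wall thickness 106 mm. The two y-facing walls run the full x-width; the two x-facing walls fit between the inner faces of the y-facing walls.

B is a straight staircase of 8 solid steps. Each step is 783 mm wide (x), 275 mm deep (y, the going) and 185 mm tall (the rise). The first step rests on the floor; each subsequent step sits one going further in +y and one rise higher in +z, directly behind and above the previous step with no overlap.

The staircase is on the floor beside the house frame on its +x side.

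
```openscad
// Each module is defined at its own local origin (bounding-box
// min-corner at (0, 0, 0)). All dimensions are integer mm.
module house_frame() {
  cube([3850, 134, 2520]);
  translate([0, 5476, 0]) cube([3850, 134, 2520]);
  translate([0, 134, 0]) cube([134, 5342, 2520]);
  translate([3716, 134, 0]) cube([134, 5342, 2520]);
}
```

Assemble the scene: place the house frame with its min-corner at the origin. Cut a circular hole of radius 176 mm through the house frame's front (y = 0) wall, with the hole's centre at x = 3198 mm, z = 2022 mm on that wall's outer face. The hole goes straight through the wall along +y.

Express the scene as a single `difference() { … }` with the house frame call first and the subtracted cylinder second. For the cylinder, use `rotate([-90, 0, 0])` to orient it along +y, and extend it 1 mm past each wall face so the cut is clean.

difference() {
  house_frame();
  translate([3198, -1, 2022]) rotate([-90, 0, 0]) cylinder(h = 136, r = 176);
}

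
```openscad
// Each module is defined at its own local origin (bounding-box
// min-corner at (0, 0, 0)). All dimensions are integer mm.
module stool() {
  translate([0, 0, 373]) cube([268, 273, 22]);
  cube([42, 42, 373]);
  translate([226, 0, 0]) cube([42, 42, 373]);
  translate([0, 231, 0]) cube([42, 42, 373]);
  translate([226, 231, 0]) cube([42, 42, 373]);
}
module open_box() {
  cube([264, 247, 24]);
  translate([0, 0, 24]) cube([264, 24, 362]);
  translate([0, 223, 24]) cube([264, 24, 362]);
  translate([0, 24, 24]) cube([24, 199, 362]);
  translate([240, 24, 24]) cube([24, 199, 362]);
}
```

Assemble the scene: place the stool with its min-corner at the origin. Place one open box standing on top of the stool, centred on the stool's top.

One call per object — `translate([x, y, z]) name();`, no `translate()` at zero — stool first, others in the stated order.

stool();
translate([2, 13, 395]) open_box();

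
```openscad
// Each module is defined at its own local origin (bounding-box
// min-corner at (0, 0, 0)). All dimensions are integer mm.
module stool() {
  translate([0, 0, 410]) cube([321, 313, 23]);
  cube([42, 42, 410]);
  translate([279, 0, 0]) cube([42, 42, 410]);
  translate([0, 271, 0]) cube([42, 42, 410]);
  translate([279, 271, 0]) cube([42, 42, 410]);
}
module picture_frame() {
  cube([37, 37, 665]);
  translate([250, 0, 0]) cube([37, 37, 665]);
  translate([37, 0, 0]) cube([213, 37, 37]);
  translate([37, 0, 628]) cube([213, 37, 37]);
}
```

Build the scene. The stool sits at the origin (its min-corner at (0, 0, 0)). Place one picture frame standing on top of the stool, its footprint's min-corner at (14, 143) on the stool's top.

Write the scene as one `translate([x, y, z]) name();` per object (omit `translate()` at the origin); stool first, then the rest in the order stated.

stool();
translate([14, 143, 433]) picture_frame();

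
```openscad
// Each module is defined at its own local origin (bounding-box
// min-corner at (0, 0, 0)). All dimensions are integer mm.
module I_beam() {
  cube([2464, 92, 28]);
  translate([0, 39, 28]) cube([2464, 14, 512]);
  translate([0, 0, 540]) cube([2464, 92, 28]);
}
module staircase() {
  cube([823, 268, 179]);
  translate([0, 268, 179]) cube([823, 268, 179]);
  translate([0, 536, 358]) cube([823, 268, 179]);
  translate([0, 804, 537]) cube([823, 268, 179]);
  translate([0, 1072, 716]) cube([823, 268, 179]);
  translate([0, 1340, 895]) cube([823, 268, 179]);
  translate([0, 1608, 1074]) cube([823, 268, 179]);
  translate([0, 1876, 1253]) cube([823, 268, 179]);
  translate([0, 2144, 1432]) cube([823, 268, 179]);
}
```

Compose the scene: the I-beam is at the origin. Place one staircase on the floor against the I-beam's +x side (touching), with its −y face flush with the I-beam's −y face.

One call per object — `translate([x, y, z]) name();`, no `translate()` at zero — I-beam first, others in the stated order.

I_beam();
translate([2464, 0, 0]) staircase();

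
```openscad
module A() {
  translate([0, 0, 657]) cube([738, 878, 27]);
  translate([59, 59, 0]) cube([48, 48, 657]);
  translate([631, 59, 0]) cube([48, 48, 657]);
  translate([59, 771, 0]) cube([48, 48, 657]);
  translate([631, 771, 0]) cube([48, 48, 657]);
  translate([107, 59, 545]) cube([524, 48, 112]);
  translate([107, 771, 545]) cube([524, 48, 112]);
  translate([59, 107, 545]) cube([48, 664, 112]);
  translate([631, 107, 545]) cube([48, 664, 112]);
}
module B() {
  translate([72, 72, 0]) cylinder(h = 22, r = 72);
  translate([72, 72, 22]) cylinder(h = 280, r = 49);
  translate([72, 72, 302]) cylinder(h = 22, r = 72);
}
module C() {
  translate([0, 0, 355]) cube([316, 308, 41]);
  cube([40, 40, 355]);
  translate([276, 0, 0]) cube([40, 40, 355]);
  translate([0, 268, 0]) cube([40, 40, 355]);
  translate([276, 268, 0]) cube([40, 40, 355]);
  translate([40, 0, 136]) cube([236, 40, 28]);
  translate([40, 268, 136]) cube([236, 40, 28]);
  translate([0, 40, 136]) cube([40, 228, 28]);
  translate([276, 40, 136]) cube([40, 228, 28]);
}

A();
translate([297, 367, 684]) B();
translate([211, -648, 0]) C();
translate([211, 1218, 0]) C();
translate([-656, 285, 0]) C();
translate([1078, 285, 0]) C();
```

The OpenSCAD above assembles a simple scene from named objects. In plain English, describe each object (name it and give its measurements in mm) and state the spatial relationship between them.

A is a table: top 738 mm (x) × 878 mm (y), 27 mm thick, upper face at z = 684 mm, on four 48×48 mm square legs, each inset 59 mm from the nearest pair of top edges, running from z = 0 to the bottom of the top. Four apron rails, 48 mm thick and 112 mm tall, run between adjacent legs with their top edges flush with the underside of the top and their outer faces flush with the legs' outer faces.

B is a spool: two coaxial disc flanges of radius 72 mm and thickness 22 mm, joined by a core cylinder of radius 49 mm and height 280 mm. The lower flange rests on z = 0 and the three cylinders share a vertical axis.

C is a four-legged stool. The seat is 316×308 mm, 41 mm thick, top at z = 396 mm. It stands on four square legs, each 40×40 mm in cross-section, from z = 0 to the seat underside, each flush with a corner of the seat. Four stretchers, 40 mm wide and 28 mm tall, connect adjacent legs with their undersides at z = 136 mm, each running between the inner faces of the legs it joins and aligned with the legs' outer faces on the other axis.

The spool is on top of the table, centred. Four stools sit around the table at the −y, +y, −x, +x sides.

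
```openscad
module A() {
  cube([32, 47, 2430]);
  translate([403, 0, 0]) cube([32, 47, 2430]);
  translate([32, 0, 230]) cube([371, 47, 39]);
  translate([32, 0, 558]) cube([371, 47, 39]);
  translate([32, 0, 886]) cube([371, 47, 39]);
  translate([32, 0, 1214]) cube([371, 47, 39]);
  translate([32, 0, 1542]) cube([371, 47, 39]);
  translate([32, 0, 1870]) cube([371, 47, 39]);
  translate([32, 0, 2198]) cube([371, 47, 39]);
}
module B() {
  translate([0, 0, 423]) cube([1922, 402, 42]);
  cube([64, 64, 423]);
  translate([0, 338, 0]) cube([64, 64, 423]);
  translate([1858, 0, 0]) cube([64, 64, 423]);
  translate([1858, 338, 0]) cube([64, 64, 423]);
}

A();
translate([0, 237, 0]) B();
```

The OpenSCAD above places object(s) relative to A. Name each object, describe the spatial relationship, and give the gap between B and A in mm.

The bench's nearest face is 190 mm from the ladder's +y face.

A is a ladder. B is a bench. The bench is on the floor beside the ladder on its +y side. The gap between the bench and the ladder is 190 mm.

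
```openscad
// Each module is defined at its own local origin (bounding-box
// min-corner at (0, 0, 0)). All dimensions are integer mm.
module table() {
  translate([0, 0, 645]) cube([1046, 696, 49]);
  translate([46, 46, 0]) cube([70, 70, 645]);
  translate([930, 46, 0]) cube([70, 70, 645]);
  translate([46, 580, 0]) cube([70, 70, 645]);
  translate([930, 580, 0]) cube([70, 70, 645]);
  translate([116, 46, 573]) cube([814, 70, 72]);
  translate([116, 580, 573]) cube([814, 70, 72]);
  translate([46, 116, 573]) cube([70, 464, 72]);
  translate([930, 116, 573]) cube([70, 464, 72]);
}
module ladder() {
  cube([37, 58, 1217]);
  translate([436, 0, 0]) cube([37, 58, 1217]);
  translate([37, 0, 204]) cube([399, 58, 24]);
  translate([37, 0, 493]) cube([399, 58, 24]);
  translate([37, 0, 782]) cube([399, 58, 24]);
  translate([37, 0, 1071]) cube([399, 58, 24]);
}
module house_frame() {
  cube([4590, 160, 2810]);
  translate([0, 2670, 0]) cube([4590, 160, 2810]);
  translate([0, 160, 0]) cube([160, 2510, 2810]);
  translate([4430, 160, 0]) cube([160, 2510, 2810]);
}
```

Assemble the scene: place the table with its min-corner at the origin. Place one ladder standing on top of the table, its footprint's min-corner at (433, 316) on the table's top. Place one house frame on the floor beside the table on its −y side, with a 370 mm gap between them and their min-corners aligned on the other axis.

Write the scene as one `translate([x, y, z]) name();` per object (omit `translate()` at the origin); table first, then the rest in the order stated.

table();
translate([433, 316, 694]) ladder();
translate([0, -3200, 0]) house_frame();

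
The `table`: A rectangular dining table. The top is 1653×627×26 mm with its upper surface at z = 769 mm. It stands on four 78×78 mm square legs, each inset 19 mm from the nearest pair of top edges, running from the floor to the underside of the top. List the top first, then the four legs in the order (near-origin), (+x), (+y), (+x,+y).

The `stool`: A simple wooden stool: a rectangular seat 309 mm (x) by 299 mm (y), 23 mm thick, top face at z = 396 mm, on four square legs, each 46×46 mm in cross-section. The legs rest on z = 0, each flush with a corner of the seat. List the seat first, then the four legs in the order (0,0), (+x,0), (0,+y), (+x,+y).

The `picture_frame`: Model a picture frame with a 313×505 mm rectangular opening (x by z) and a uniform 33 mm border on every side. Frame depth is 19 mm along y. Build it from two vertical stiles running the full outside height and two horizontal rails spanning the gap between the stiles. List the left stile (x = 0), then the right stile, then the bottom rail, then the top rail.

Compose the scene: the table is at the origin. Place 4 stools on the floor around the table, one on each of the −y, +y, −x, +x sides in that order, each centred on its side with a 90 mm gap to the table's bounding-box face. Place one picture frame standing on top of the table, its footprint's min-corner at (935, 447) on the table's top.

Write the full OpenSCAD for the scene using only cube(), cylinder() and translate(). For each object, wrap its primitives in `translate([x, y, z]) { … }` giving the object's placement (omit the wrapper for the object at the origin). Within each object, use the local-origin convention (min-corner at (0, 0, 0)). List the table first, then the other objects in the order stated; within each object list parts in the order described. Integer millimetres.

translate([0, 0, 743]) cube([1653, 627, 26]);
translate([19, 19, 0]) cube([78, 78, 743]);
translate([1556, 19, 0]) cube([78, 78, 743]);
translate([19, 530, 0]) cube([78, 78, 743]);
translate([1556, 530, 0]) cube([78, 78, 743]);
translate([672, -389, 0]) {
  translate([0, 0, 373]) cube([309, 299, 23]);
  cube([46, 46, 373]);
  translate([263, 0, 0]) cube([46, 46, 373]);
  translate([0, 253, 0]) cube([46, 46, 373]);
  translate([263, 253, 0]) cube([46, 46, 373]);
}
translate([672, 717, 0]) {
  translate([0, 0, 373]) cube([309, 299, 23]);
  cube([46, 46, 373]);
  translate([263, 0, 0]) cube([46, 46, 373]);
  translate([0, 253, 0]) cube([46, 46, 373]);
  translate([263, 253, 0]) cube([46, 46, 373]);
}
translate([-399, 164, 0]) {
  translate([0, 0, 373]) cube([309, 299, 23]);
  cube([46, 46, 373]);
  translate([263, 0, 0]) cube([46, 46, 373]);
  translate([0, 253, 0]) cube([46, 46, 373]);
  translate([263, 253, 0]) cube([46, 46, 373]);
}
translate([1743, 164, 0]) {
  translate([0, 0, 373]) cube([309, 299, 23]);
  cube([46, 46, 373]);
  translate([263, 0, 0]) cube([46, 46, 373]);
  translate([0, 253, 0]) cube([46, 46, 373]);
  translate([263, 253, 0]) cube([46, 46, 373]);
}
translate([935, 447, 769]) {
  cube([33, 19, 571]);
  translate([346, 0, 0]) cube([33, 19, 571]);
  translate([33, 0, 0]) cube([313, 19, 33]);
  translate([33, 0, 538]) cube([313, 19, 33]);
}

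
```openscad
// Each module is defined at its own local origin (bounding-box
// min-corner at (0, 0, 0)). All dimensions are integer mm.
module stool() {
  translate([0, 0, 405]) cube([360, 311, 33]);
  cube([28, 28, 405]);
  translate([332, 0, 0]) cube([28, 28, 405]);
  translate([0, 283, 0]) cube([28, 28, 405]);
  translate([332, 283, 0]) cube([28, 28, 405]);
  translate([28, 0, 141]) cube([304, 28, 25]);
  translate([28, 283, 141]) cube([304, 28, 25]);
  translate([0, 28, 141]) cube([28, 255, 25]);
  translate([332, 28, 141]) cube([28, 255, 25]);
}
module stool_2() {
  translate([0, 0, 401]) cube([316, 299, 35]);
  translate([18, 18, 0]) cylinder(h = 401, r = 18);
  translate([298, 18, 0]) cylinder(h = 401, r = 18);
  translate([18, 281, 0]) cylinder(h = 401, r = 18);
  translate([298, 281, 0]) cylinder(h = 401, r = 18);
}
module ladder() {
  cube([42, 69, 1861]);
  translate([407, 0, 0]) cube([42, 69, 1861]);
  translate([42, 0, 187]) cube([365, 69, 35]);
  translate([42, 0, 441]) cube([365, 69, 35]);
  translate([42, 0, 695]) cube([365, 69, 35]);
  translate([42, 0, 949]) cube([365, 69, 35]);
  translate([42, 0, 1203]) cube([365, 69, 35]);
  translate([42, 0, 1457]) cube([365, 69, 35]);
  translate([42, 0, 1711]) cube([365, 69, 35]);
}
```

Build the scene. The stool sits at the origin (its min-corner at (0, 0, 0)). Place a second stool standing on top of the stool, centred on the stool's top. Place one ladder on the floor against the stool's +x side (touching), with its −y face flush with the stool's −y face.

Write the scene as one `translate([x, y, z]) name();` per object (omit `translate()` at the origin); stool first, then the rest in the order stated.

stool();
translate([22, 6, 438]) stool_2();
translate([360, 0, 0]) ladder();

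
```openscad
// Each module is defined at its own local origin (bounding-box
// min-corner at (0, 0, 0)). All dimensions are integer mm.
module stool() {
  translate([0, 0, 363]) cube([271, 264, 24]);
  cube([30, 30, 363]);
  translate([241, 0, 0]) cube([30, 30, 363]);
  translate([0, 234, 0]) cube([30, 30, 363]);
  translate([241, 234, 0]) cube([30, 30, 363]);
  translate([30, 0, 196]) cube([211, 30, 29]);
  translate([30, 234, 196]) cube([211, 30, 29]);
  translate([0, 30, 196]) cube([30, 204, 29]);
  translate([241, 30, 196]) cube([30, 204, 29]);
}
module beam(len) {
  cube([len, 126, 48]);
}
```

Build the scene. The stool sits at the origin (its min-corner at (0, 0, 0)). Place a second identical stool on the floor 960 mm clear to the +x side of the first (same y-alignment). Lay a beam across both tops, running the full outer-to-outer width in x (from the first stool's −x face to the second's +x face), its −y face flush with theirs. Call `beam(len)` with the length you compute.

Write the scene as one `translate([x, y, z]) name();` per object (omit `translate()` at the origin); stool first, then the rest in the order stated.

stool();
translate([1231, 0, 0]) stool();
translate([0, 0, 387]) beam(1502);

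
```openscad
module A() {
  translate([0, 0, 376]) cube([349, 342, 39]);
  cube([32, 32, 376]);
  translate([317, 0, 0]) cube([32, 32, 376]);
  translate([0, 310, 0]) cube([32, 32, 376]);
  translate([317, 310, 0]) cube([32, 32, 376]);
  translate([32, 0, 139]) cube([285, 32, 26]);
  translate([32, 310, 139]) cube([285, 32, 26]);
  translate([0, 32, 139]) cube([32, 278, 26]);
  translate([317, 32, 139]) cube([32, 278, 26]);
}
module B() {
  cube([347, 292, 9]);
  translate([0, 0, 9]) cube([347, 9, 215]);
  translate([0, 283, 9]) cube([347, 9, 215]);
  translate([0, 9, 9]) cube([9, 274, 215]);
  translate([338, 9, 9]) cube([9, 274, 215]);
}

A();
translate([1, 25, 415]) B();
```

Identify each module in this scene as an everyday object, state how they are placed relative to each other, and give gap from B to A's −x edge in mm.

A is a stool. B is an open box. The open box is on top of the stool, centred. The gap from the open box to the stool's −x edge is 1 mm.

The open box's min-x is at 1; the stool's min-x is 0; gap = 1 mm.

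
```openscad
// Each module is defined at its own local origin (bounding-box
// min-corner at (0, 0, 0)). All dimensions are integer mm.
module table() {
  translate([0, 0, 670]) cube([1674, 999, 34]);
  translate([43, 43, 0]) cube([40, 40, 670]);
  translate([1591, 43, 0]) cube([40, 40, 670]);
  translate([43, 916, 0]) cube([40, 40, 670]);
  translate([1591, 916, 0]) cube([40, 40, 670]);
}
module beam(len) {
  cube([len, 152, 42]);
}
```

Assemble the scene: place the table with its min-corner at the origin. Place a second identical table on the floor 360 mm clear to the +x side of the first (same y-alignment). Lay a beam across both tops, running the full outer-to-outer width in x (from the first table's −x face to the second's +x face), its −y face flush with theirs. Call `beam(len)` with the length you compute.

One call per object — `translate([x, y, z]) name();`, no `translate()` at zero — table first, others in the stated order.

table();
translate([2034, 0, 0]) table();
translate([0, 0, 704]) beam(3708);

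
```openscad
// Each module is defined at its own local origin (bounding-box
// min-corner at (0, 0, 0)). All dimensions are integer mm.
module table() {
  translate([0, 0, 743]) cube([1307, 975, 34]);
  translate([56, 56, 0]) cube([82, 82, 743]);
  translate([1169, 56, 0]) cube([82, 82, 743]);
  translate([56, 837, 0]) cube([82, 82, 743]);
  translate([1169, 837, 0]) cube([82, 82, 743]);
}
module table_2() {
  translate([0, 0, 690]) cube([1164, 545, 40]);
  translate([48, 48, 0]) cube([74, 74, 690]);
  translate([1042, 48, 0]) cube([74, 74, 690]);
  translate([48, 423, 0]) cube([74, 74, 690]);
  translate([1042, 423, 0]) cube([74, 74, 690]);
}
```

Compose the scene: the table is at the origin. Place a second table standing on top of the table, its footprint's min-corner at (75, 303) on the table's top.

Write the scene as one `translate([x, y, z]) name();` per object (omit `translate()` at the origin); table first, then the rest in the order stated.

table();
translate([75, 303, 777]) table_2();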